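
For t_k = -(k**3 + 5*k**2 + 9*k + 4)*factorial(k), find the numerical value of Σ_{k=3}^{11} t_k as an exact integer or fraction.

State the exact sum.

Ratio r(k) = (k**4 + 9*k**3 + 30*k**2 + 41*k + 19)/(k**3 + 5*k**2 + 9*k + 4).
Factor: A=k + 1; B=1; C=k**3 + 5*k**2 + 9*k + 4.
Set up (k + 1)·f(k+1) − (1)·f(k) − (k**3 + 5*k**2 + 9*k + 4) = 0.
deg f ≤ 2 (via 1,0,3).
Coefficient equations give f(k) = k**2 + 3*k + 3.
So s_k = (B(k−1)f/C)·t_k = ((k**2 + 3*k + 3)/(k**3 + 5*k**2 + 9*k + 4))·t_k = -(k**2 + 3*k + 3)*factorial(k).
Verify: -(k**3 + 5*k**2 + 9*k + 4)*factorial(k) matches t_k.
Telescoping: Σ = s_(12) − s_(3) = -87657292800 − (-126) = -87657292674.

Σ = -87657292674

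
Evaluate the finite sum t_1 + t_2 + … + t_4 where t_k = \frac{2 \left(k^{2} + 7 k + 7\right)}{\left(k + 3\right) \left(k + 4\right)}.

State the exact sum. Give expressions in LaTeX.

Step 1: r(k) = (k + 3)*(7*k + (k + 1)**2 + 14)/((k + 5)*(k**2 + 7*k + 7)).
Take A(k)=k + 3, B(k)=k + 5, C(k)=k**2 + 7*k + 7.
Need (k + 3)·f(k+1) − (k + 4)·f(k) = k**2 + 7*k + 7.
d = 2 from the (1,1,2) case.
Match coefficients ⇒ f(k) = k*(3*k + 4)/3.
R(k) = B(k−1)·f(k)/C(k) = k*(k + 4)*(3*k + 4)/(3*(k**2 + 7*k + 7)); s_k = R·t_k = 2*k*(3*k + 4)/(3*(k + 3)).
Verify: 2*(k**2 + 7*k + 7)/(k**2 + 7*k + 12) matches t_k.
Telescoping: Σ = s_(5) − s_(1) = 95/12 − (7/6) = 27/4.

Σ = 27/4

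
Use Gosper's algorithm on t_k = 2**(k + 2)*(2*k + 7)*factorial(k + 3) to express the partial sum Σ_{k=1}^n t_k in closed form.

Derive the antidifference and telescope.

S(n) = 8*2**n*factorial(n + 4) - 192

t_(k+1)/t_k = 2*(k + 4)*(2*k + 9)/(2*k + 7).
So A=2*k + 8 and B=1, with C=k + 7/2.
Need (2*k + 8)·f(k+1) − (1)·f(k) = k + 7/2.
deg f ≤ 0 (via 1,0,1).
Match coefficients ⇒ f(k) = 1/2.
Get s_k = R·t_k = 2**(k + 2)*factorial(k + 3) with R(k) = B(k−1)f(k)/C(k) = 1/(2*k + 7).
Δs = 2**(k + 2)*(2*k + 7)*factorial(k + 3), as required.
s_(n+1) = 2**(n + 3)*factorial(n + 4) and s_(1) = 192, so S(n) = 8*2**n*factorial(n + 4) - 192.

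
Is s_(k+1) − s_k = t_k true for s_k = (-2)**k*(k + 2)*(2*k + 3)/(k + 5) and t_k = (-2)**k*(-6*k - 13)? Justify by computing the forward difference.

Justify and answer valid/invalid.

s_(k+1) = (-2)**(k + 1)*(k + 3)*(2*k + 5)/(k + 6)
s_(k+1) − s_k = (-2)**k*(-6*k**3 - 61*k**2 - 188*k - 186)/(k**2 + 11*k + 30)
(s_(k+1) − s_k) − t_k = (-2)**k*(18*k**2 + 135*k + 204)/(k**2 + 11*k + 30)

Invalid: residual (-2)**k*(18*k**2 + 135*k + 204)/(k**2 + 11*k + 30) ≠ 0.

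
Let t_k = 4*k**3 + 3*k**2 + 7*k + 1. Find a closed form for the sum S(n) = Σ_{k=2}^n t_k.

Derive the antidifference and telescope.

Ratio r(k) = (4*k**3 + 15*k**2 + 25*k + 15)/(4*k**3 + 3*k**2 + 7*k + 1).
So A=1 and B=1, with C=k**3 + 3*k**2/4 + 7*k/4 + 1/4.
Need (1)·f(k+1) − (1)·f(k) = k**3 + 3*k**2/4 + 7*k/4 + 1/4.
Degrees (0,0,3) ⇒ d ≤ 4.
Solve for f: f(k) = k*(k**3 - k**2 + 3*k - 2)/4 (degree 4 ≤ 4).
Certificate R = B(k−1)f/C = k*(k**3 - k**2 + 3*k - 2)/(4*k**3 + 3*k**2 + 7*k + 1) gives s_k = k*(k**3 - k**2 + 3*k - 2).
Δs = 4*k**3 + 3*k**2 + 7*k + 1, as required.
Telescope: S(n) = s_(n+1) − s_(2) = n**4 + 3*n**3 + 6*n**2 + 5*n + 1 − (16) = n**4 + 3*n**3 + 6*n**2 + 5*n - 15.

S(n) = n**4 + 3*n**3 + 6*n**2 + 5*n - 15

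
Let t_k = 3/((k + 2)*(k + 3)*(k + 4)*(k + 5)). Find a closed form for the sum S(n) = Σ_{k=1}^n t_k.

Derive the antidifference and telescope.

Step 1: r(k) = (k + 2)/(k + 6).
So A=k + 2 and B=k + 6, with C=1.
Set up (k + 2)·f(k+1) − (k + 5)·f(k) − (1) = 0.
d = 3 from the (1,1,0) case.
Solving with deg f ≤ 3: f(k) = k*(k**2 + 9*k + 26)/72.
R(k) = B(k−1)·f(k)/C(k) = k*(k + 5)*(k**2 + 9*k + 26)/72; s_k = R·t_k = k*(k**2 + 9*k + 26)/(24*(k + 2)*(k + 3)*(k + 4)).
Check: Δs_k = 3/(k**4 + 14*k**3 + 71*k**2 + 154*k + 120). ✓
Evaluate: s_(n+1) = (n**3 + 12*n**2 + 47*n + 36)/(24*(n**3 + 12*n**2 + 47*n + 60)); subtract s_(1) = 1/40 ⇒ S(n) = n*(n**2 + 12*n + 47)/(60*(n**3 + 12*n**2 + 47*n + 60)).

S(n) = n*(n**2 + 12*n + 47)/(60*(n**3 + 12*n**2 + 47*n + 60))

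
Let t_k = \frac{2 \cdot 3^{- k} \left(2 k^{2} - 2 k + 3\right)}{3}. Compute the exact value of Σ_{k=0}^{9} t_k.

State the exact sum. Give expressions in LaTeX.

Σ = 78664/19683

r(k) = (2*k**2 + 2*k + 3)/(3*(2*k**2 - 2*k + 3)) after simplifying.
Gosper form: A/B · C(k+1)/C(k) with A=1/3, B=1, C=k**2 - k + 3/2.
Need (1/3)·f(k+1) − (1)·f(k) = k**2 - k + 3/2.
Bound: deg f ≤ 2.
A polynomial solution: f(k) = -3*(k**2 + 2)/2.
Then R = B(k−1)f/C = -3*(k**2 + 2)/(2*k**2 - 2*k + 3), so s_k = R(k)·t_k = 2*(-k**2 - 2)/3**k.
Check: Δs_k = 2*(2*k**2 - 2*k + 3)/(3*3**k). ✓
Σ_(k=0)^(9) t_k = s_(10) − s_(0) = -68/19683 − (-4) = 78664/19683.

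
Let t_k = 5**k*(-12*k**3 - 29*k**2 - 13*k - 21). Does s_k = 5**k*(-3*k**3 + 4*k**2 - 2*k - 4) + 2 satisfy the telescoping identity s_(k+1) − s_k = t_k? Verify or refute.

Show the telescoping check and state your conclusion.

s_(k+1) = 5**(k + 1)*(-2*k - 3*(k + 1)**3 + 4*(k + 1)**2 - 6) + 2
s_(k+1) − s_k = 5**k*(-12*k**3 - 29*k**2 - 13*k - 21)
(s_(k+1) − s_k) − t_k = 0

valid (s_(k+1) − s_k reduces to t_k)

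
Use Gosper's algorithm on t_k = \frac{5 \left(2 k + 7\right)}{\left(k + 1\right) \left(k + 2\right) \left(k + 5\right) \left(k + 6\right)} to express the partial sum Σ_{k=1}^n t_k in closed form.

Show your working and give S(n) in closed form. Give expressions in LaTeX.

r(k) = (k + 1)*(k + 5)*(2*k + 9)/((k + 3)*(k + 7)*(2*k + 7)) after simplifying.
Gosper form: A/B · C(k+1)/C(k) with A=k + 1, B=k + 7, C=k**3 + 21*k**2/2 + 73*k/2 + 42.
Key eq: (k + 1)·f(k+1) = (k + 6)·f(k) + (k**3 + 21*k**2/2 + 73*k/2 + 42).
Degrees (1,1,3) ⇒ d ≤ 5.
Solving with deg f ≤ 5: f(k) = k*(k + 2)*(k + 3)*(k + 4)*(k + 6)/10.
Get s_k = R·t_k = k*(k + 6)/(k**2 + 6*k + 5) with R(k) = B(k−1)f(k)/C(k) = k*(k + 2)*(k + 6)**2/(5*(2*k + 7)).
s_(k+1) − s_k = 5*(2*k + 7)/(k**4 + 14*k**3 + 65*k**2 + 112*k + 60) = t_k.
Σ_(k=1)^n t_k = s_(n+1) − s_(1) = ((n**2 + 8*n + 7)/(n**2 + 8*n + 12)) − (7/12), i.e. 5*n*(n + 8)/(12*(n**2 + 8*n + 12)).

S(n) = \frac{5 n \left(n + 8\right)}{12 \left(n^{2} + 8 n + 12\right)}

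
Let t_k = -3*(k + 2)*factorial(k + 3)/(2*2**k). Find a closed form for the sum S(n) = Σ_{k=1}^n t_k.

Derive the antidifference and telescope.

The ratio is (k + 3)*(k + 4)/(2*(k + 2)).
Factor: A=k/2 + 2; B=1; C=k + 2.
Key eq: (k/2 + 2)·f(k+1) = (1)·f(k) + (k + 2).
From deg A=1, deg B=0, deg C=1: d=0.
Coefficient equations give f(k) = 2.
Certificate R = B(k−1)f/C = 2/(k + 2) gives s_k = -3*factorial(k + 3)/2**k.
Check: Δs_k = -3*(k + 2)*factorial(k + 3)/(2*2**k). ✓
Telescope: S(n) = s_(n+1) − s_(1) = -3*2**(-n - 1)*factorial(n + 4) − (-36) = 36 - 3*factorial(n + 4)/(2*2**n).

S(n) = 36 - 3*factorial(n + 4)/(2*2**n)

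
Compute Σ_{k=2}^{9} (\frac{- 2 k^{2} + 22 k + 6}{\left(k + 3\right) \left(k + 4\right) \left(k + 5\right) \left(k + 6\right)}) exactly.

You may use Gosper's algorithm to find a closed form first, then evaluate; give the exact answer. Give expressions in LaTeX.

Σ = 8/105

Compute t_(k+1)/t_k: get (k + 3)*(11*k - (k + 1)**2 + 14)/((k + 7)*(-k**2 + 11*k + 3)).
So A=k + 3 and B=k + 7, with C=k**2 - 11*k - 3.
Need (k + 3)·f(k+1) − (k + 6)·f(k) = k**2 - 11*k - 3.
Bound: deg f ≤ 3.
Match coefficients ⇒ f(k) = -k*(k**2 + 42*k - 13)/30.
Certificate R = B(k−1)f/C = -k*(k + 6)*(k**2 + 42*k - 13)/(30*(k**2 - 11*k - 3)) gives s_k = k*(k**2 + 42*k - 13)/(15*(k + 3)*(k + 4)*(k + 5)).
Δs = 2*(-k**2 + 11*k + 3)/(k**4 + 18*k**3 + 119*k**2 + 342*k + 360), as required.
Sum = s_(10) − s_(2); s_(10) = 13/105, s_(2) = 1/21 ⇒ 8/105.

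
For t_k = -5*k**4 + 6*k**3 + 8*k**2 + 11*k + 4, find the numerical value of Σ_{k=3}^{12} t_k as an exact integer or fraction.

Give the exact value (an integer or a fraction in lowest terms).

Compute t_(k+1)/t_k: get (5*k**4 + 14*k**3 + 4*k**2 - 25*k - 24)/(5*k**4 - 6*k**3 - 8*k**2 - 11*k - 4).
Gosper form: A/B · C(k+1)/C(k) with A=1, B=1, C=k**4 - 6*k**3/5 - 8*k**2/5 - 11*k/5 - 4/5.
Set up (1)·f(k+1) − (1)·f(k) − (k**4 - 6*k**3/5 - 8*k**2/5 - 11*k/5 - 4/5) = 0.
deg f ≤ 5 (via 0,0,4).
Match coefficients ⇒ f(k) = k**2*(k**3 - 4*k**2 + 2*k - 3)/5.
Get s_k = R·t_k = k**2*(-k**3 + 4*k**2 - 2*k + 3) with R(k) = B(k−1)f(k)/C(k) = k**2*(k**3 - 4*k**2 + 2*k - 3)/(5*k**4 - 6*k**3 - 8*k**2 - 11*k - 4).
s_(k+1) − s_k = -5*k**4 + 6*k**3 + 8*k**2 + 11*k + 4 = t_k.
Σ_(k=3)^(12) t_k = s_(13) − s_(3) = -260936 − (54) = -260990.

Σ = -260990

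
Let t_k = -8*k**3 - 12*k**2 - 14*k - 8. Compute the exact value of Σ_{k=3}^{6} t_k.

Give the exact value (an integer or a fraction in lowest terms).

Σ = -4772

r(k) = (4*k**3 + 18*k**2 + 31*k + 21)/(4*k**3 + 6*k**2 + 7*k + 4) after simplifying.
A = 1, B = 1, C = k**3 + 3*k**2/2 + 7*k/4 + 1.
Set up (1)·f(k+1) − (1)·f(k) − (k**3 + 3*k**2/2 + 7*k/4 + 1) = 0.
d = 4 from the (0,0,3) case.
Solving with deg f ≤ 4: f(k) = k*(2*k**3 + 3*k + 3)/8.
Then R = B(k−1)f/C = k*(2*k**3 + 3*k + 3)/(2*(4*k**3 + 6*k**2 + 7*k + 4)), so s_k = R(k)·t_k = k*(-2*k**3 - 3*k - 3).
Check: Δs_k = -8*k**3 - 12*k**2 - 14*k - 8. ✓
Sum = s_(7) − s_(3); s_(7) = -4970, s_(3) = -198 ⇒ -4772.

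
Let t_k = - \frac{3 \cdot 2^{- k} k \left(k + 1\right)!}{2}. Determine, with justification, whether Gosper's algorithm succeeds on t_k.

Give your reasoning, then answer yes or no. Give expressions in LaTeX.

Yes. s_k = - 3 \cdot 2^{- k} \left(k + 1\right)!.

r(k) = (k + 1)*(k + 2)/(2*k) after simplifying.
So A=k/2 + 1 and B=1, with C=k.
Set up (k/2 + 1)·f(k+1) − (1)·f(k) − (k) = 0.
deg f ≤ 0 (via 1,0,1).
Match coefficients ⇒ f(k) = 2.
Then R = B(k−1)f/C = 2/k, so s_k = R(k)·t_k = -3*factorial(k + 1)/2**k.
Verify: -3*k*factorial(k + 1)/(2*2**k) matches t_k.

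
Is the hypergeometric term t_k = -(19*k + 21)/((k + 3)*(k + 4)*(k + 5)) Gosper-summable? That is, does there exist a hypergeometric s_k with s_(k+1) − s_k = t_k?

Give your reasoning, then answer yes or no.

The ratio is (k + 3)*(19*k + 40)/((k + 6)*(19*k + 21)).
Normal form (A,B,C) = (k + 3, k + 6, k + 21/19).
Key eq: (k + 3)·f(k+1) = (k + 5)·f(k) + (k + 21/19).
deg f ≤ 2 (via 1,1,1).
Solving with deg f ≤ 2: f(k) = k*(13*k + 15)/76.
Then R = B(k−1)f/C = k*(k + 5)*(13*k + 15)/(4*(19*k + 21)), so s_k = R(k)·t_k = k*(-13*k - 15)/(4*(k + 3)*(k + 4)).
Check: Δs_k = (-19*k - 21)/(k**3 + 12*k**2 + 47*k + 60). ✓

Yes. s_k = k*(-13*k - 15)/(4*(k + 3)*(k + 4)).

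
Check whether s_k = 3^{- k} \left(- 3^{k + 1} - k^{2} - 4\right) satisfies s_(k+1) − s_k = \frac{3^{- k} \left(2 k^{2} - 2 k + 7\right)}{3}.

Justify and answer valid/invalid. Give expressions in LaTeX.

valid (s_(k+1) − s_k reduces to t_k)

s_(k+1) = (-9*3**k - (k + 1)**2 - 4)/(3*3**k)
s_(k+1) − s_k = (2*k**2 - 2*k + 7)/(3*3**k)
(s_(k+1) − s_k) − t_k = 0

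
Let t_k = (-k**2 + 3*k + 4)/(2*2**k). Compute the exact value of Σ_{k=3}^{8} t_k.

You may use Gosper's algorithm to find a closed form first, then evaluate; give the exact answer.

Σ = -15/128

Ratio r(k) = (k**2 - k - 6)/(2*(k**2 - 3*k - 4)).
A = 1/2, B = 1, C = k**2 - 3*k - 4.
Key eq: (1/2)·f(k+1) = (1)·f(k) + (k**2 - 3*k - 4).
Degrees (0,0,2) ⇒ d ≤ 2.
Coefficient equations give f(k) = -2*(k**2 - k - 4).
Get s_k = R·t_k = (k**2 - k - 4)/2**k with R(k) = B(k−1)f(k)/C(k) = -2*(k**2 - k - 4)/((k - 4)*(k + 1)).
Δs = (-k**2 + 3*k + 4)/(2*2**k), as required.
Telescoping: Σ = s_(9) − s_(3) = 17/128 − (1/4) = -15/128.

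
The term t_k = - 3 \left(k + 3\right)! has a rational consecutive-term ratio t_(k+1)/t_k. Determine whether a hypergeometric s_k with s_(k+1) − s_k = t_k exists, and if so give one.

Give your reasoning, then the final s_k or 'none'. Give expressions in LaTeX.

none (Gosper's algorithm certifies no s_k)

Compute t_(k+1)/t_k: get k + 4.
Take A(k)=k + 4, B(k)=1, C(k)=1.
Solve (k + 4)·f(k+1) − (1)·f(k) = 1.
d = -1 from the (1,0,0) case.
deg f ≤ -1 is impossible — no certificate.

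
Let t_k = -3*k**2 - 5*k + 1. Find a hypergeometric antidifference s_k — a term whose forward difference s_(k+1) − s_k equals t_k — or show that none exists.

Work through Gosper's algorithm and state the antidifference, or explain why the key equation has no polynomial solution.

s_k = k*(-k**2 - k + 3)

Step 1: r(k) = (3*k**2 + 11*k + 7)/(3*k**2 + 5*k - 1).
Gosper form: A/B · C(k+1)/C(k) with A=1, B=1, C=k**2 + 5*k/3 - 1/3.
Need (1)·f(k+1) − (1)·f(k) = k**2 + 5*k/3 - 1/3.
Degrees (0,0,2) ⇒ d ≤ 3.
Match coefficients ⇒ f(k) = k*(k**2 + k - 3)/3.
Get s_k = R·t_k = k*(-k**2 - k + 3) with R(k) = B(k−1)f(k)/C(k) = k*(k**2 + k - 3)/(3*k**2 + 5*k - 1).
s_(k+1) − s_k = -3*k**2 - 5*k + 1 = t_k.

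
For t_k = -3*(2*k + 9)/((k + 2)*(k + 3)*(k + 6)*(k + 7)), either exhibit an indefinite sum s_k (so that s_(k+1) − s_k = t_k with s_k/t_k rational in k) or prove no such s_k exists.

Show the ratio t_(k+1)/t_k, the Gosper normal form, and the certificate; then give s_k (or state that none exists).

s_k = k*(-k - 8)/(4*(k**2 + 8*k + 12))

Ratio r(k) = (k + 2)*(k + 6)*(2*k + 11)/((k + 4)*(k + 8)*(2*k + 9)).
Gosper form: A/B · C(k+1)/C(k) with A=k + 2, B=k + 8, C=k**3 + 27*k**2/2 + 121*k/2 + 90.
Set up (k + 2)·f(k+1) − (k + 7)·f(k) − (k**3 + 27*k**2/2 + 121*k/2 + 90) = 0.
deg f ≤ 5 (via 1,1,3).
Solving with deg f ≤ 5: f(k) = k*(k + 3)*(k + 4)*(k + 5)*(k + 8)/24.
Then R = B(k−1)f/C = k*(k + 3)*(k + 7)*(k + 8)/(12*(2*k + 9)), so s_k = R(k)·t_k = k*(-k - 8)/(4*(k**2 + 8*k + 12)).
Verify: 3*(-2*k - 9)/(k**4 + 18*k**3 + 113*k**2 + 288*k + 252) matches t_k.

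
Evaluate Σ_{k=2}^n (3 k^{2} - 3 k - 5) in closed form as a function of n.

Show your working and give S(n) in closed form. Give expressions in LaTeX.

Step 1: r(k) = (3*k**2 + 3*k - 5)/(3*k**2 - 3*k - 5).
Normal form (A,B,C) = (1, 1, k**2 - k - 5/3).
Solve (1)·f(k+1) − (1)·f(k) = k**2 - k - 5/3.
d = 3 from the (0,0,2) case.
Coefficient equations give f(k) = k*(k**2 - 3*k - 3)/3.
Get s_k = R·t_k = k*(k**2 - 3*k - 3) with R(k) = B(k−1)f(k)/C(k) = k*(k**2 - 3*k - 3)/(3*k**2 - 3*k - 5).
Check: Δs_k = 3*k**2 - 3*k - 5. ✓
s_(n+1) = n**3 - 6*n - 5 and s_(2) = -10, so S(n) = n**3 - 6*n + 5.

S(n) = n^{3} - 6 n + 5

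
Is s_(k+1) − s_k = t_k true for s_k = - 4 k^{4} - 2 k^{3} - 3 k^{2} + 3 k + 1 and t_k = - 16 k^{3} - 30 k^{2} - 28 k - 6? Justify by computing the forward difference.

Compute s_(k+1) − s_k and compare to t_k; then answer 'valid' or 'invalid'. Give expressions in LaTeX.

Valid: the claim telescopes to t_k.

s_(k+1) = -4*k**4 - 18*k**3 - 33*k**2 - 25*k - 5
s_(k+1) − s_k = -16*k**3 - 30*k**2 - 28*k - 6
(s_(k+1) − s_k) − t_k = 0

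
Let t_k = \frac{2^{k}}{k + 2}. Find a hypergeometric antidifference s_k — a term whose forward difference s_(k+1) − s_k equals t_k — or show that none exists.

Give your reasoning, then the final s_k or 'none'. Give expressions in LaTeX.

not Gosper-summable; s_k does not exist

Compute t_(k+1)/t_k: get 2*(k + 2)/(k + 3).
Factor: A=2*k + 4; B=k + 3; C=1.
Key eq: (2*k + 4)·f(k+1) = (k + 2)·f(k) + (1).
deg f ≤ -1 (via 1,1,0).
Negative degree bound (-1): no f exists, t_k not Gosper-summable.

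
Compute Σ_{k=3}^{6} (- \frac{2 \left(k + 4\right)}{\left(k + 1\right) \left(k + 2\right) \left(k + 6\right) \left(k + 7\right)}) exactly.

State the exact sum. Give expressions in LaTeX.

Σ = -17/936

The ratio is (k + 1)*(k + 5)*(k + 6)/((k + 3)*(k + 4)*(k + 8)).
Normal form (A,B,C) = (k + 1, k + 8, k**4 + 16*k**3 + 95*k**2 + 248*k + 240).
Set up (k + 1)·f(k+1) − (k + 7)·f(k) − (k**4 + 16*k**3 + 95*k**2 + 248*k + 240) = 0.
Bound: deg f ≤ 6.
Solving with deg f ≤ 6: f(k) = k*(k + 2)*(k + 3)*(k + 4)*(k + 5)*(k + 7)/12.
Get s_k = R·t_k = k*(-k - 7)/(6*(k**2 + 7*k + 6)) with R(k) = B(k−1)f(k)/C(k) = k*(k + 2)*(k + 7)**2/(12*(k + 4)).
Δs = 2*(-k - 4)/(k**4 + 16*k**3 + 83*k**2 + 152*k + 84), as required.
Telescoping: Σ = s_(7) − s_(3) = -49/312 − (-5/36) = -17/936.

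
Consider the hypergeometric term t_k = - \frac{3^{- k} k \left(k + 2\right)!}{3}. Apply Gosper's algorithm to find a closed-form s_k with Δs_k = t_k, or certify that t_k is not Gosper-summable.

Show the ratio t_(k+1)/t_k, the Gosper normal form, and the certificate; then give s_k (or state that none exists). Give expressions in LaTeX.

Compute t_(k+1)/t_k: get (k + 1)*(k + 3)/(3*k).
So A=k/3 + 1 and B=1, with C=k.
f must satisfy (k/3 + 1)·f(k+1) − (1)·f(k) = k.
From deg A=1, deg B=0, deg C=1: d=0.
Coefficient equations give f(k) = 3.
R(k) = B(k−1)·f(k)/C(k) = 3/k; s_k = R·t_k = -factorial(k + 2)/3**k.
Verify: -k*factorial(k + 2)/(3*3**k) matches t_k.

s_k = - 3^{- k} \left(k + 2\right)!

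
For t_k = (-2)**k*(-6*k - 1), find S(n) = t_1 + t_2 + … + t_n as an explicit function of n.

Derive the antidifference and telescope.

S(n) = -4*(-2)**n*n - 2*(-2)**n + 2

r(k) = 2*(-6*k - 7)/(6*k + 1) after simplifying.
Normal form (A,B,C) = (-2, 1, k + 1/6).
Key eq: (-2)·f(k+1) = (1)·f(k) + (k + 1/6).
Degrees (0,0,1) ⇒ d ≤ 1.
Solve for f: f(k) = -(2*k - 1)/6 (degree 1 ≤ 1).
Certificate R = B(k−1)f/C = -(2*k - 1)/(6*k + 1) gives s_k = (-2)**k*(2*k - 1).
Verify: (-2)**k*(-6*k - 1) matches t_k.
Evaluate: s_(n+1) = (-2)**(n + 1)*(2*n + 1); subtract s_(1) = -2 ⇒ S(n) = -4*(-2)**n*n - 2*(-2)**n + 2.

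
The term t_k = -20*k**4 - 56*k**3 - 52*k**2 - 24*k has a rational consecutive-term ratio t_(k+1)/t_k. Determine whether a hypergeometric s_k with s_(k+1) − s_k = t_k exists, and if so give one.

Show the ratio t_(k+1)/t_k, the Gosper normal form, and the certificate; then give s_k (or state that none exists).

s_k = 4*k*(-k**4 - k**3 + k**2 + 1)

Compute t_(k+1)/t_k: get (5*k**4 + 34*k**3 + 85*k**2 + 94*k + 38)/(k*(5*k**3 + 14*k**2 + 13*k + 6)).
Take A(k)=1, B(k)=1, C(k)=k**4 + 14*k**3/5 + 13*k**2/5 + 6*k/5.
f must satisfy (1)·f(k+1) − (1)·f(k) = k**4 + 14*k**3/5 + 13*k**2/5 + 6*k/5.
From deg A=0, deg B=0, deg C=4: d=5.
Match coefficients ⇒ f(k) = k*(k - 1)*(k**3 + 2*k**2 + k + 1)/5.
Certificate R = B(k−1)f/C = (k - 1)*(k**3 + 2*k**2 + k + 1)/(5*k**3 + 14*k**2 + 13*k + 6) gives s_k = 4*k*(-k**4 - k**3 + k**2 + 1).
Verify: 4*k*(-5*k**3 - 14*k**2 - 13*k - 6) matches t_k.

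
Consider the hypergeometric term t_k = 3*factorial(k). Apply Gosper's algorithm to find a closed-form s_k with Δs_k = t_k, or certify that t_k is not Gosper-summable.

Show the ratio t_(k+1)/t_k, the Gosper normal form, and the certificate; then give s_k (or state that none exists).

none — t_k is not Gosper-summable

The ratio is k + 1.
Normal form (A,B,C) = (k + 1, 1, 1).
Set up (k + 1)·f(k+1) − (1)·f(k) − (1) = 0.
d = -1 from the (1,0,0) case.
Negative degree bound (-1): no f exists, t_k not Gosper-summable.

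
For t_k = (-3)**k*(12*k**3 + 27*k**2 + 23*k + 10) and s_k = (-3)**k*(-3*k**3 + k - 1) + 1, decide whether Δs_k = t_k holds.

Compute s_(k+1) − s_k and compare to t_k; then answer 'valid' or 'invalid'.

s_(k+1) = (-3)**(k + 1)*(k - 3*(k + 1)**3) + 1
s_(k+1) − s_k = (-3)**k*(12*k**3 + 27*k**2 + 23*k + 10)
(s_(k+1) − s_k) − t_k = 0

Valid — Δs_k = t_k.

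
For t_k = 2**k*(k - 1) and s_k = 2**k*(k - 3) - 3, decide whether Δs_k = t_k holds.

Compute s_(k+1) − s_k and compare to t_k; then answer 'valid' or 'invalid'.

Valid: the claim telescopes to t_k.

s_(k+1) = 2**(k + 1)*(k - 2) - 3
s_(k+1) − s_k = 2**k*(k - 1)
(s_(k+1) − s_k) − t_k = 0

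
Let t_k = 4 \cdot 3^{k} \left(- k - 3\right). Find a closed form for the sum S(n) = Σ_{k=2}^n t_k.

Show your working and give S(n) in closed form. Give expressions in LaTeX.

Step 1: r(k) = 3*(k + 4)/(k + 3).
Gosper form: A/B · C(k+1)/C(k) with A=3, B=1, C=k + 3.
Need (3)·f(k+1) − (1)·f(k) = k + 3.
deg f ≤ 1 (via 0,0,1).
Solving with deg f ≤ 1: f(k) = (2*k + 3)/4.
Certificate R = B(k−1)f/C = (2*k + 3)/(4*(k + 3)) gives s_k = 3**k*(-2*k - 3).
s_(k+1) − s_k = 4*3**k*(-k - 3) = t_k.
Evaluate: s_(n+1) = 3**(n + 1)*(-2*n - 5); subtract s_(2) = -63 ⇒ S(n) = -6*3**n*n - 15*3**n + 63.

S(n) = - 6 \cdot 3^{n} n - 15 \cdot 3^{n} + 63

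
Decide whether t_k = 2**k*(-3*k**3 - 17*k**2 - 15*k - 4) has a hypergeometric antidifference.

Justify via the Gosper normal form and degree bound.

Compute t_(k+1)/t_k: get 2*(3*k**3 + 26*k**2 + 58*k + 39)/(3*k**3 + 17*k**2 + 15*k + 4).
Factor: A=2; B=1; C=k**3 + 17*k**2/3 + 5*k + 4/3.
Solve (2)·f(k+1) − (1)·f(k) = k**3 + 17*k**2/3 + 5*k + 4/3.
Degrees (0,0,3) ⇒ d ≤ 3.
A polynomial solution: f(k) = (3*k**3 - k**2 + k - 2)/3.
Get s_k = R·t_k = 2**k*(-3*k**3 + k**2 - k + 2) with R(k) = B(k−1)f(k)/C(k) = (3*k**3 - k**2 + k - 2)/(3*k**3 + 17*k**2 + 15*k + 4).
Check: Δs_k = 2**k*(-3*k**3 - 17*k**2 - 15*k - 4). ✓

Yes. s_k = 2**k*(-3*k**3 + k**2 - k + 2).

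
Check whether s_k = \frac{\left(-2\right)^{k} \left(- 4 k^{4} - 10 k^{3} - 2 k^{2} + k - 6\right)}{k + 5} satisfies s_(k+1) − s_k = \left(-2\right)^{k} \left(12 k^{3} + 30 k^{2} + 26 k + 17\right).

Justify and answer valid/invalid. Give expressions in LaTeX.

Invalid: residual \frac{\left(-2\right)^{k} \left(- 36 k^{4} - 282 k^{3} - 534 k^{2} - 435 k - 264\right)}{k^{2} + 11 k + 30} ≠ 0.

s_(k+1) = 2*(-2)**k*(4*k**4 + 26*k**3 + 56*k**2 + 49*k + 21)/(k + 6)
s_(k+1) − s_k = (-2)**k*(12*k**5 + 126*k**4 + 434*k**3 + 669*k**2 + 532*k + 246)/(k**2 + 11*k + 30)
(s_(k+1) − s_k) − t_k = (-2)**k*(-36*k**4 - 282*k**3 - 534*k**2 - 435*k - 264)/(k**2 + 11*k + 30)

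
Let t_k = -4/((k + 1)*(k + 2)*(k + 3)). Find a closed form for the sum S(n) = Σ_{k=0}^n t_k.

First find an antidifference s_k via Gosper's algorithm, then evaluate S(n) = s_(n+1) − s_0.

r(k) = (k + 1)/(k + 4) after simplifying.
A = k + 1, B = k + 4, C = 1.
Set up (k + 1)·f(k+1) − (k + 3)·f(k) − (1) = 0.
deg f ≤ 2 (via 1,1,0).
Coefficient equations give f(k) = k*(k + 3)/4.
Then R = B(k−1)f/C = k*(k + 3)**2/4, so s_k = R(k)·t_k = k*(-k - 3)/((k + 1)*(k + 2)).
Verify: -4/(k**3 + 6*k**2 + 11*k + 6) matches t_k.
Telescope: S(n) = s_(n+1) − s_(0) = (-n**2 - 5*n - 4)/(n**2 + 5*n + 6) − (0) = (-n**2 - 5*n - 4)/(n**2 + 5*n + 6).

S(n) = (-n**2 - 5*n - 4)/(n**2 + 5*n + 6)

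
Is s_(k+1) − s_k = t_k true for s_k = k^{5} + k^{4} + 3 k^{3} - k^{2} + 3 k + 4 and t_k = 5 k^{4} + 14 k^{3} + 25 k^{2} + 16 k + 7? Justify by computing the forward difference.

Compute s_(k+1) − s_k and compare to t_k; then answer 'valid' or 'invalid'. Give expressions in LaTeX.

valid; difference matches t_k

s_(k+1) = k**5 + 6*k**4 + 17*k**3 + 24*k**2 + 19*k + 11
s_(k+1) − s_k = 5*k**4 + 14*k**3 + 25*k**2 + 16*k + 7
(s_(k+1) − s_k) − t_k = 0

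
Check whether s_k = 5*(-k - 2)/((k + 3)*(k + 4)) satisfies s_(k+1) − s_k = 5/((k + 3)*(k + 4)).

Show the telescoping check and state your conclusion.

s_(k+1) = 5*(-k - 3)/((k + 4)*(k + 5))
s_(k+1) − s_k = 5*(k + 1)/(k**3 + 12*k**2 + 47*k + 60)
(s_(k+1) − s_k) − t_k = -20/(k**3 + 12*k**2 + 47*k + 60)

Invalid: residual -20/(k**3 + 12*k**2 + 47*k + 60) ≠ 0.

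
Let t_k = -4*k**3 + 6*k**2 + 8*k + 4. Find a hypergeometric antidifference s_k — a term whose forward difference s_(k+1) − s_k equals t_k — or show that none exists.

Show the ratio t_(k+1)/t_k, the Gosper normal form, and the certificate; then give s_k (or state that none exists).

s_k = -k**4 + 4*k**3 + k

Step 1: r(k) = (2*k**3 + 3*k**2 - 4*k - 7)/(2*k**3 - 3*k**2 - 4*k - 2).
Gosper form: A/B · C(k+1)/C(k) with A=1, B=1, C=k**3 - 3*k**2/2 - 2*k - 1.
f must satisfy (1)·f(k+1) − (1)·f(k) = k**3 - 3*k**2/2 - 2*k - 1.
Degrees (0,0,3) ⇒ d ≤ 4.
Coefficient equations give f(k) = k*(k**3 - 4*k**2 - 1)/4.
Get s_k = R·t_k = -k**4 + 4*k**3 + k with R(k) = B(k−1)f(k)/C(k) = k*(k**3 - 4*k**2 - 1)/(2*(2*k**3 - 3*k**2 - 4*k - 2)).
Check: Δs_k = -4*k**3 + 6*k**2 + 8*k + 4. ✓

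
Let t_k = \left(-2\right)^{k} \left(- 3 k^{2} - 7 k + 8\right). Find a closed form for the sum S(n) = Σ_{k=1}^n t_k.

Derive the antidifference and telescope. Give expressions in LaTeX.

S(n) = - 2 \left(-2\right)^{n} n^{2} - 6 \left(-2\right)^{n} n + 4 \left(-2\right)^{n} - 4

Ratio r(k) = 2*(-7*k - 3*(k + 1)**2 + 1)/(3*k**2 + 7*k - 8).
Take A(k)=-2, B(k)=1, C(k)=k**2 + 7*k/3 - 8/3.
Need (-2)·f(k+1) − (1)·f(k) = k**2 + 7*k/3 - 8/3.
d = 2 from the (0,0,2) case.
Match coefficients ⇒ f(k) = -(k**2 + k - 4)/3.
R(k) = B(k−1)·f(k)/C(k) = -(k**2 + k - 4)/(3*k**2 + 7*k - 8); s_k = R·t_k = (-2)**k*(k**2 + k - 4).
s_(k+1) − s_k = (-2)**k*(-3*k**2 - 7*k + 8) = t_k.
Σ_(k=1)^n t_k = s_(n+1) − s_(1) = ((-2)**(n + 1)*(n**2 + 3*n - 2)) − (4), i.e. -2*(-2)**n*n**2 - 6*(-2)**n*n + 4*(-2)**n - 4.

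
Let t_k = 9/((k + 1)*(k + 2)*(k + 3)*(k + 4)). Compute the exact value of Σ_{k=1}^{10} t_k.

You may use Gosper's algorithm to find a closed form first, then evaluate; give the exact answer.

Σ = 45/364

r(k) = (k + 1)/(k + 5) after simplifying.
So A=k + 1 and B=k + 5, with C=1.
Solve (k + 1)·f(k+1) − (k + 4)·f(k) = 1.
Bound: deg f ≤ 3.
Solving with deg f ≤ 3: f(k) = k*(k**2 + 6*k + 11)/18.
Certificate R = B(k−1)f/C = k*(k + 4)*(k**2 + 6*k + 11)/18 gives s_k = k*(k**2 + 6*k + 11)/(2*(k + 1)*(k + 2)*(k + 3)).
s_(k+1) − s_k = 9/(k**4 + 10*k**3 + 35*k**2 + 50*k + 24) = t_k.
Evaluate s at k=11 and k=1: 363/728 and 3/8; difference 45/364.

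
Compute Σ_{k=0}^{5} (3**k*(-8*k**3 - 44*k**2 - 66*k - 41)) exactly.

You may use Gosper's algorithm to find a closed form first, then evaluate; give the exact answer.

Compute t_(k+1)/t_k: get 3*(8*k**3 + 68*k**2 + 178*k + 159)/(8*k**3 + 44*k**2 + 66*k + 41).
Gosper form: A/B · C(k+1)/C(k) with A=3, B=1, C=k**3 + 11*k**2/2 + 33*k/4 + 41/8.
f must satisfy (3)·f(k+1) − (1)·f(k) = k**3 + 11*k**2/2 + 33*k/4 + 41/8.
Bound: deg f ≤ 3.
Solving with deg f ≤ 3: f(k) = (4*k**3 + 4*k**2 + 3*k + 4)/8.
R(k) = B(k−1)·f(k)/C(k) = (4*k**3 + 4*k**2 + 3*k + 4)/(8*k**3 + 44*k**2 + 66*k + 41); s_k = R·t_k = 3**k*(-4*k**3 - 4*k**2 - 3*k - 4).
Verify: 3**k*(-8*k**3 - 44*k**2 - 66*k - 41) matches t_k.
Σ_(k=0)^(5) t_k = s_(6) − s_(0) = -750870 − (-4) = -750866.

Σ = -750866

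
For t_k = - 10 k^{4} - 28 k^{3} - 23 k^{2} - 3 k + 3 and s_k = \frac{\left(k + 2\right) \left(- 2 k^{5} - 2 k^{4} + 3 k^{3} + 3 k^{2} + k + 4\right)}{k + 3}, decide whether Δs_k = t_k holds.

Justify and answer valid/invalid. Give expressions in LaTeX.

s_(k+1) = (-2*k**6 - 18*k**5 - 61*k**4 - 95*k**3 - 62*k**2 + k + 21)/(k + 4)
s_(k+1) − s_k = (-10*k**6 - 90*k**5 - 283*k**4 - 390*k**3 - 219*k**2 - 8*k + 31)/(k**2 + 7*k + 12)
(s_(k+1) − s_k) − t_k = (8*k**5 + 56*k**4 + 110*k**3 + 75*k**2 + 7*k - 5)/(k**2 + 7*k + 12)

Invalid: residual \frac{8 k^{5} + 56 k^{4} + 110 k^{3} + 75 k^{2} + 7 k - 5}{k^{2} + 7 k + 12} ≠ 0.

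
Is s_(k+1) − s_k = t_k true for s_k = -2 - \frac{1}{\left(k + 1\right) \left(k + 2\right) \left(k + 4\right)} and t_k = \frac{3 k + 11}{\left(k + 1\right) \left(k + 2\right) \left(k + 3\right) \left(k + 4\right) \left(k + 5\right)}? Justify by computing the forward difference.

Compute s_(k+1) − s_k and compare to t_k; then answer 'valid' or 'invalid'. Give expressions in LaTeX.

s_(k+1) = -2 - 1/((k + 2)*(k + 3)*(k + 5))
s_(k+1) − s_k = (3*k + 11)/(k**5 + 15*k**4 + 85*k**3 + 225*k**2 + 274*k + 120)
(s_(k+1) − s_k) − t_k = 0

valid (s_(k+1) − s_k reduces to t_k)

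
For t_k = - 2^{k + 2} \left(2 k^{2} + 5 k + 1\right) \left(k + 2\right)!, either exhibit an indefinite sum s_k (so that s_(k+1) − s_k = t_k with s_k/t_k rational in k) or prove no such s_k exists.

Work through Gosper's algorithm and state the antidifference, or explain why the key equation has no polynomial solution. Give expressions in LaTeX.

The ratio is 2*(2*k**3 + 15*k**2 + 35*k + 24)/(2*k**2 + 5*k + 1).
Gosper form: A/B · C(k+1)/C(k) with A=2*k + 6, B=1, C=k**2 + 5*k/2 + 1/2.
Set up (2*k + 6)·f(k+1) − (1)·f(k) − (k**2 + 5*k/2 + 1/2) = 0.
d = 1 from the (1,0,2) case.
Solve for f: f(k) = (k - 1)/2 (degree 1 ≤ 1).
Get s_k = R·t_k = -2**(k + 2)*(k - 1)*factorial(k + 2) with R(k) = B(k−1)f(k)/C(k) = (k - 1)/(2*k**2 + 5*k + 1).
Check: Δs_k = -2**(k + 2)*(2*k**2 + 5*k + 1)*factorial(k + 2). ✓

s_k = - 2^{k + 2} \left(k - 1\right) \left(k + 2\right)!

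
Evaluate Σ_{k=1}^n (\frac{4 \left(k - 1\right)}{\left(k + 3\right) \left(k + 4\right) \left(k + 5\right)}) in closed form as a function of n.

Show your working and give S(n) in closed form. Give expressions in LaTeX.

The ratio is k*(k + 3)/((k - 1)*(k + 6)).
Gosper form: A/B · C(k+1)/C(k) with A=k + 3, B=k + 6, C=k - 1.
Solve (k + 3)·f(k+1) − (k + 5)·f(k) = k - 1.
Bound: deg f ≤ 2.
Coefficient equations give f(k) = k*(k - 5)/12.
R(k) = B(k−1)·f(k)/C(k) = k*(k - 5)*(k + 5)/(12*(k - 1)); s_k = R·t_k = k*(k - 5)/(3*(k + 3)*(k + 4)).
Δs = 4*(k - 1)/(k**3 + 12*k**2 + 47*k + 60), as required.
Telescope: S(n) = s_(n+1) − s_(1) = (n**2 - 3*n - 4)/(3*(n**2 + 9*n + 20)) − (-1/15) = 2*n*(n - 1)/(5*(n**2 + 9*n + 20)).

S(n) = \frac{2 n \left(n - 1\right)}{5 \left(n^{2} + 9 n + 20\right)}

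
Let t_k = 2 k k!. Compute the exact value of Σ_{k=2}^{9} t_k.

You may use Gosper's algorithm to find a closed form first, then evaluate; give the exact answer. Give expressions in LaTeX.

Compute t_(k+1)/t_k: get (k + 1)**2/k.
So A=k + 1 and B=1, with C=k.
Set up (k + 1)·f(k+1) − (1)·f(k) − (k) = 0.
Degrees (1,0,1) ⇒ d ≤ 0.
Solve for f: f(k) = 1 (degree 0 ≤ 0).
Then R = B(k−1)f/C = 1/k, so s_k = R(k)·t_k = 2*factorial(k).
Check: Δs_k = 2*k*factorial(k). ✓
Telescoping: Σ = s_(10) − s_(2) = 7257600 − (4) = 7257596.

Σ = 7257596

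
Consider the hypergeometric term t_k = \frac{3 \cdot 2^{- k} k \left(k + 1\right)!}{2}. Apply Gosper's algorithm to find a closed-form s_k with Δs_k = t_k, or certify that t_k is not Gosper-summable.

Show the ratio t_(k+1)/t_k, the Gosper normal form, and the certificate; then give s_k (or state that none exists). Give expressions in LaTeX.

s_k = 3 \cdot 2^{- k} \left(k + 1\right)!

The ratio is (k + 1)*(k + 2)/(2*k).
So A=k/2 + 1 and B=1, with C=k.
Solve (k/2 + 1)·f(k+1) − (1)·f(k) = k.
d = 0 from the (1,0,1) case.
Coefficient equations give f(k) = 2.
R(k) = B(k−1)·f(k)/C(k) = 2/k; s_k = R·t_k = 3*factorial(k + 1)/2**k.
s_(k+1) − s_k = 3*k*factorial(k + 1)/(2*2**k) = t_k.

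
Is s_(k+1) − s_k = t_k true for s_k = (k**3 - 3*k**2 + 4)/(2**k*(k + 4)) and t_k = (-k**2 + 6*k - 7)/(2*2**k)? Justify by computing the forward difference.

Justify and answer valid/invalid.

Invalid: residual 3*(k**3 - 25*k + 36)/(2*2**k*(k**2 + 9*k + 20)) ≠ 0.

s_(k+1) = (k**3 - 3*k + 2)/(2*2**k*(k + 5))
s_(k+1) − s_k = (-k**4 + 27*k**2 - 18*k - 32)/(2*2**k*(k**2 + 9*k + 20))
(s_(k+1) − s_k) − t_k = 3*(k**3 - 25*k + 36)/(2*2**k*(k**2 + 9*k + 20))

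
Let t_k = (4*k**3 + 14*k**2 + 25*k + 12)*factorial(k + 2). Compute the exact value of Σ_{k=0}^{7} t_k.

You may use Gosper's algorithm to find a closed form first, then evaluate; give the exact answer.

Compute t_(k+1)/t_k: get (4*k**4 + 38*k**3 + 143*k**2 + 250*k + 165)/(4*k**3 + 14*k**2 + 25*k + 12).
Take A(k)=k + 3, B(k)=1, C(k)=k**3 + 7*k**2/2 + 25*k/4 + 3.
Key eq: (k + 3)·f(k+1) = (1)·f(k) + (k**3 + 7*k**2/2 + 25*k/4 + 3).
d = 2 from the (1,0,3) case.
Coefficient equations give f(k) = (4*k**2 - 2*k + 3)/4.
R(k) = B(k−1)·f(k)/C(k) = (4*k**2 - 2*k + 3)/(4*k**3 + 14*k**2 + 25*k + 12); s_k = R·t_k = (4*k**2 - 2*k + 3)*factorial(k + 2).
Δs = (4*k**3 + 14*k**2 + 25*k + 12)*factorial(k + 2), as required.
Evaluate s at k=8 and k=0: 881798400 and 6; difference 881798394.

Σ = 881798394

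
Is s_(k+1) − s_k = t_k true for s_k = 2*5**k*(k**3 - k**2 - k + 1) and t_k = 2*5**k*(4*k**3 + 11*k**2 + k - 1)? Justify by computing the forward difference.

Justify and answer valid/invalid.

valid; difference matches t_k

s_(k+1) = 10*5**k*k**2*(k + 2)
s_(k+1) − s_k = 2*5**k*(4*k**3 + 11*k**2 + k - 1)
(s_(k+1) − s_k) − t_k = 0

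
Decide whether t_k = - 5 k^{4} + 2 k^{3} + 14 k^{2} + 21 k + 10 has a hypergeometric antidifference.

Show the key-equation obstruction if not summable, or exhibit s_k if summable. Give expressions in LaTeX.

Yes. s_k = k \left(- k^{4} + 3 k^{3} + 2 k^{2} + 4 k + 2\right).

The ratio is (5*k**4 + 18*k**3 + 10*k**2 - 35*k - 42)/(5*k**4 - 2*k**3 - 14*k**2 - 21*k - 10).
A = 1, B = 1, C = k**4 - 2*k**3/5 - 14*k**2/5 - 21*k/5 - 2.
Key eq: (1)·f(k+1) = (1)·f(k) + (k**4 - 2*k**3/5 - 14*k**2/5 - 21*k/5 - 2).
Degrees (0,0,4) ⇒ d ≤ 5.
A polynomial solution: f(k) = k*(k**4 - 3*k**3 - 2*k**2 - 4*k - 2)/5.
So s_k = (B(k−1)f/C)·t_k = (k*(k**4 - 3*k**3 - 2*k**2 - 4*k - 2)/(5*k**4 - 2*k**3 - 14*k**2 - 21*k - 10))·t_k = k*(-k**4 + 3*k**3 + 2*k**2 + 4*k + 2).
Δs = -5*k**4 + 2*k**3 + 14*k**2 + 21*k + 10, as required.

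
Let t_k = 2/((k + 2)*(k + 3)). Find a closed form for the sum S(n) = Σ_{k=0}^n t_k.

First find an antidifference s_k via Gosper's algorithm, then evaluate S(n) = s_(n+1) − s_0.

S(n) = (n + 1)/(n + 3)

The ratio is (k + 2)/(k + 4).
Factor: A=k + 2; B=k + 4; C=1.
Key eq: (k + 2)·f(k+1) = (k + 3)·f(k) + (1).
Bound: deg f ≤ 1.
Coefficient equations give f(k) = k/2.
Get s_k = R·t_k = k/(k + 2) with R(k) = B(k−1)f(k)/C(k) = k*(k + 3)/2.
Check: Δs_k = 2/(k**2 + 5*k + 6). ✓
s_(n+1) = (n + 1)/(n + 3) and s_(0) = 0, so S(n) = (n + 1)/(n + 3).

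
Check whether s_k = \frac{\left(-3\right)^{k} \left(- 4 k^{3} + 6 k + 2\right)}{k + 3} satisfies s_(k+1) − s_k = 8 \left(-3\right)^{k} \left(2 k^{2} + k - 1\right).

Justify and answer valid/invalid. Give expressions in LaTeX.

Invalid: residual \frac{\left(-3\right)^{k} \left(- 32 k^{3} - 120 k^{2} - 24 k + 52\right)}{k^{2} + 7 k + 12} ≠ 0.

s_(k+1) = (-3)**(k + 1)*(6*k - 4*(k + 1)**3 + 8)/(k + 4)
s_(k+1) − s_k = (-3)**k*(16*k**4 + 88*k**3 + 120*k**2 + 16*k - 44)/(k**2 + 7*k + 12)
(s_(k+1) − s_k) − t_k = (-3)**k*(-32*k**3 - 120*k**2 - 24*k + 52)/(k**2 + 7*k + 12)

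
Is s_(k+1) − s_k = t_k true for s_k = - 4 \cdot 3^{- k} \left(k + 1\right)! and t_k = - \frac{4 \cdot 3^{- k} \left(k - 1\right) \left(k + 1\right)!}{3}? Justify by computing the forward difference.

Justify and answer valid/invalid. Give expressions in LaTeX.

s_(k+1) = -4*factorial(k + 2)/(3*3**k)
s_(k+1) − s_k = -4*(k - 1)*factorial(k + 1)/(3*3**k)
(s_(k+1) − s_k) − t_k = 0

valid (s_(k+1) − s_k reduces to t_k)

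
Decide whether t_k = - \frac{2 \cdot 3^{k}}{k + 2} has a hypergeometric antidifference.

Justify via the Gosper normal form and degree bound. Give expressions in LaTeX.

The ratio is 3*(k + 2)/(k + 3).
Factor: A=3*k + 6; B=k + 3; C=1.
f must satisfy (3*k + 6)·f(k+1) − (k + 2)·f(k) = 1.
d = -1 from the (1,1,0) case.
d = -1 < 0 ⇒ no nonzero polynomial f; not summable.

No — key equation has no polynomial f.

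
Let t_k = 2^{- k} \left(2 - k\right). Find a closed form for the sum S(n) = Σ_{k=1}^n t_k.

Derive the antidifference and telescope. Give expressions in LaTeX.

S(n) = 2^{- n} n

t_(k+1)/t_k = (k - 1)/(2*(k - 2)).
Normal form (A,B,C) = (1/2, 1, k - 2).
Set up (1/2)·f(k+1) − (1)·f(k) − (k - 2) = 0.
Bound: deg f ≤ 1.
A polynomial solution: f(k) = -2*(k - 1).
Get s_k = R·t_k = 2**(1 - k)*(k - 1) with R(k) = B(k−1)f(k)/C(k) = -2*(k - 1)/(k - 2).
s_(k+1) − s_k = (2 - k)/2**k = t_k.
Σ_(k=1)^n t_k = s_(n+1) − s_(1) = (n/2**n) − (0), i.e. n/2**n.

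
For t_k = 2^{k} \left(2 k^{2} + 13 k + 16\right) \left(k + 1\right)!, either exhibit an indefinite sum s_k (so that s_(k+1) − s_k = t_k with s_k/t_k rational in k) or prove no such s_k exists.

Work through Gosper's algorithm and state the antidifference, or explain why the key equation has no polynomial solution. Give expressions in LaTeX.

Compute t_(k+1)/t_k: get 2*(2*k**3 + 21*k**2 + 65*k + 62)/(2*k**2 + 13*k + 16).
So A=2*k + 4 and B=1, with C=k**2 + 13*k/2 + 8.
f must satisfy (2*k + 4)·f(k+1) − (1)·f(k) = k**2 + 13*k/2 + 8.
Bound: deg f ≤ 1.
Coefficient equations give f(k) = (k + 4)/2.
Certificate R = B(k−1)f/C = (k + 4)/(2*k**2 + 13*k + 16) gives s_k = 2**k*(k + 4)*factorial(k + 1).
Check: Δs_k = 2**k*(2*k**2 + 13*k + 16)*factorial(k + 1). ✓

s_k = 2^{k} \left(k + 4\right) \left(k + 1\right)!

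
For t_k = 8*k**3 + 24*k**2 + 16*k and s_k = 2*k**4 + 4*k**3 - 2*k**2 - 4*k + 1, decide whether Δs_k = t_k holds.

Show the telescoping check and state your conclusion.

valid (s_(k+1) − s_k reduces to t_k)

s_(k+1) = 2*k**4 + 12*k**3 + 22*k**2 + 12*k + 1
s_(k+1) − s_k = 8*k*(k**2 + 3*k + 2)
(s_(k+1) − s_k) − t_k = 0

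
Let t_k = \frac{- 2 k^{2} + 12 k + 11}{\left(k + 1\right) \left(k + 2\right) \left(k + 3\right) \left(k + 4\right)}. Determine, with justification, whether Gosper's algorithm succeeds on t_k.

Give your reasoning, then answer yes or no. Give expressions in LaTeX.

Yes. s_k = \frac{k \left(2 k^{2} + 18 k + 13\right)}{3 \left(k + 1\right) \left(k + 2\right) \left(k + 3\right)}.

t_(k+1)/t_k = (k + 1)*(12*k - 2*(k + 1)**2 + 23)/((k + 5)*(-2*k**2 + 12*k + 11)).
Factor: A=k + 1; B=k + 5; C=k**2 - 6*k - 11/2.
Solve (k + 1)·f(k+1) − (k + 4)·f(k) = k**2 - 6*k - 11/2.
d = 3 from the (1,1,2) case.
Solving with deg f ≤ 3: f(k) = -k*(2*k**2 + 18*k + 13)/6.
Certificate R = B(k−1)f/C = -k*(k + 4)*(2*k**2 + 18*k + 13)/(3*(2*k**2 - 12*k - 11)) gives s_k = k*(2*k**2 + 18*k + 13)/(3*(k + 1)*(k + 2)*(k + 3)).
Δs = (-2*k**2 + 12*k + 11)/(k**4 + 10*k**3 + 35*k**2 + 50*k + 24), as required.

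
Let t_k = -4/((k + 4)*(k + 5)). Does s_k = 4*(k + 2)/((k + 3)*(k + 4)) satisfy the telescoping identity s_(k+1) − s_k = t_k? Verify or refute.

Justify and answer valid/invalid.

Invalid: residual 8/(k**3 + 12*k**2 + 47*k + 60) ≠ 0.

s_(k+1) = 4*(k + 3)/((k + 4)*(k + 5))
s_(k+1) − s_k = 4*(-k - 1)/(k**3 + 12*k**2 + 47*k + 60)
(s_(k+1) − s_k) − t_k = 8/(k**3 + 12*k**2 + 47*k + 60)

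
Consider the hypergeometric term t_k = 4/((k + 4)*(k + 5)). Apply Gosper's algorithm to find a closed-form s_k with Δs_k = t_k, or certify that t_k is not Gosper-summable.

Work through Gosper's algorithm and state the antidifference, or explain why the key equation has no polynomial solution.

s_k = k/(k + 4)

Compute t_(k+1)/t_k: get (k + 4)/(k + 6).
A = k + 4, B = k + 6, C = 1.
Need (k + 4)·f(k+1) − (k + 5)·f(k) = 1.
From deg A=1, deg B=1, deg C=0: d=1.
Solving with deg f ≤ 1: f(k) = k/4.
Certificate R = B(k−1)f/C = k*(k + 5)/4 gives s_k = k/(k + 4).
s_(k+1) − s_k = 4/(k**2 + 9*k + 20) = t_k.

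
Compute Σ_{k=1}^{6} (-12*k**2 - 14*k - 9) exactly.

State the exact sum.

t_(k+1)/t_k = (12*k**2 + 38*k + 35)/(12*k**2 + 14*k + 9).
Normal form (A,B,C) = (1, 1, k**2 + 7*k/6 + 3/4).
Set up (1)·f(k+1) − (1)·f(k) − (k**2 + 7*k/6 + 3/4) = 0.
deg f ≤ 3 (via 0,0,2).
Solving with deg f ≤ 3: f(k) = k*(4*k**2 + k + 4)/12.
R(k) = B(k−1)·f(k)/C(k) = k*(4*k**2 + k + 4)/(12*k**2 + 14*k + 9); s_k = R·t_k = k*(-4*k**2 - k - 4).
s_(k+1) − s_k = -12*k**2 - 14*k - 9 = t_k.
Telescoping: Σ = s_(7) − s_(1) = -1449 − (-9) = -1440.

Σ = -1440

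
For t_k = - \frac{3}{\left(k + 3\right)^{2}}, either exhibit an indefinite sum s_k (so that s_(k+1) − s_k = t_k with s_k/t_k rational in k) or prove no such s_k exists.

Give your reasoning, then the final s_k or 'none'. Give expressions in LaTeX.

Compute t_(k+1)/t_k: get (k + 3)**2/(k + 4)**2.
Factor: A=k**2 + 6*k + 9; B=k**2 + 8*k + 16; C=1.
Key eq: (k**2 + 6*k + 9)·f(k+1) = (k**2 + 6*k + 9)·f(k) + (1).
From deg A=2, deg B=2, deg C=0: d=0.
f = c0 ⇒ A·f(k+1) − B(k−1)·f(k) − C = -1. The system {-1 = 0} is inconsistent; no antidifference.

no hypergeometric antidifference exists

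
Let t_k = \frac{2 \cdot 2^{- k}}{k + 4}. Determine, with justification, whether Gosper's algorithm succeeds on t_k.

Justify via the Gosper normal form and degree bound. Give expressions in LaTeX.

No — t_k has no hypergeometric antidifference.

The ratio is (k + 4)/(2*(k + 5)).
Factor: A=k/2 + 2; B=k + 5; C=1.
Need (k/2 + 2)·f(k+1) − (k + 4)·f(k) = 1.
d = -1 from the (1,1,0) case.
Bound -1 < 0, so the key equation has no polynomial solution.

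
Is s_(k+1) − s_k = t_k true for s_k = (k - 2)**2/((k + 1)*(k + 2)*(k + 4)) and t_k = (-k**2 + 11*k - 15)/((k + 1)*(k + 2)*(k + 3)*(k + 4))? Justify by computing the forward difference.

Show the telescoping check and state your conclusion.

Invalid: residual (2*k**2 - 15*k + 19)/(k**5 + 15*k**4 + 85*k**3 + 225*k**2 + 274*k + 120) ≠ 0.

s_(k+1) = (k - 1)**2/((k + 2)*(k + 3)*(k + 5))
s_(k+1) − s_k = (-k**3 + 8*k**2 + 25*k - 56)/(k**5 + 15*k**4 + 85*k**3 + 225*k**2 + 274*k + 120)
(s_(k+1) − s_k) − t_k = (2*k**2 - 15*k + 19)/(k**5 + 15*k**4 + 85*k**3 + 225*k**2 + 274*k + 120)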